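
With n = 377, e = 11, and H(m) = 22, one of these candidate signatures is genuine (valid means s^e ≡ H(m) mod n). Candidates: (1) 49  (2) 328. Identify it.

Candidate 1: 49^2 = 2401 ≡ 139; 49^4 ≡ 139^2 = 19321 ≡ 94; 49^8 ≡ 94^2 = 8836 ≡ 165; 11 = 8 + 2 + 1, so 49^11 ≡ 165·139·49 ≡ 355 (mod 377)
Candidate 2: 328^2 = 107584 ≡ 139; 328^4 ≡ 139^2 = 19321 ≡ 94; 328^8 ≡ 94^2 = 8836 ≡ 165; 11 = 8 + 2 + 1, so 328^11 ≡ 165·139·328 ≡ 22 (mod 377)
  → matches H(m) = 22

2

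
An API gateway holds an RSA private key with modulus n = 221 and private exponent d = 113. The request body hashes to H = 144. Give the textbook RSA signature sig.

144

H^2 ≡ 144^2 = 20736 ≡ 183
H^4 ≡ 183^2 = 33489 ≡ 118
H^8 ≡ 118^2 = 13924 ≡ 1
H^16 ≡ 1^2 = 1
H^32 ≡ 1^2 = 1
H^64 ≡ 1^2 = 1
113 = 64 + 32 + 16 + 1, so H^113 ≡ 1·1·1·144 ≡ 144 (mod 221)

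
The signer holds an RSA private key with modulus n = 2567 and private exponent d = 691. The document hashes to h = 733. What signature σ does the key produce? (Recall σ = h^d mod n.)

h^2 ≡ 733^2 = 537289 ≡ 786
h^4 ≡ 786^2 = 617796 ≡ 1716
h^8 ≡ 1716^2 = 2944656 ≡ 307
h^16 ≡ 307^2 = 94249 ≡ 1837
h^32 ≡ 1837^2 = 3374569 ≡ 1531
h^64 ≡ 1531^2 = 2343961 ≡ 290
h^128 ≡ 290^2 = 84100 ≡ 1956
h^256 ≡ 1956^2 = 3825936 ≡ 1106
h^512 ≡ 1106^2 = 1223236 ≡ 1344
691 = 512 + 128 + 32 + 16 + 2 + 1, so h^691 ≡ 1344·1956·1531·1837·786·733 ≡ 1334 (mod 2567)

1334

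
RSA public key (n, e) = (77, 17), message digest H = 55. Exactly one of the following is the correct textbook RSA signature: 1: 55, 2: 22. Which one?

1

Candidate 1: Squares mod 77: 55^1≡55, 55^2≡22, 55^4≡22, 55^8≡22, 55^16≡22; 17 = 16 + 1, so 55^17 ≡ 22·55 ≡ 55 (mod 77)
  → matches H = 55
Candidate 2: Squares mod 77: 22^1≡22, 22^2≡22, 22^4≡22, 22^8≡22, 22^16≡22; 17 = 16 + 1, so 22^17 ≡ 22·22 ≡ 22 (mod 77)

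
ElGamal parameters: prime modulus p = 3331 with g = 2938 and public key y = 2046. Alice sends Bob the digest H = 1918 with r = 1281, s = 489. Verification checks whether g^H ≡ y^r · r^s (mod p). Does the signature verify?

Left side g^H mod p:
Squares mod 3331: 2938^1≡2938, 2938^2≡1223, 2938^4≡110, 2938^8≡2107, 2938^16≡2557, 2938^32≡2827, 2938^64≡860, 2938^128≡118, 2938^256≡600, 2938^512≡252, 2938^1024≡215
1918 = 1024 + 512 + 256 + 64 + 32 + 16 + 8 + 4 + 2, so 2938^1918 ≡ 215·252·600·860·2827·2557·2107·110·1223 ≡ 1793 (mod 3331)
Right side y^r · r^s mod p:
Squares mod 3331: 2046^1≡2046, 2046^2≡2380, 2046^4≡1700, 2046^8≡2023, 2046^16≡2061, 2046^32≡696, 2046^64≡1421, 2046^128≡655, 2046^256≡2657, 2046^512≡1260, 2046^1024≡2044
1281 = 1024 + 256 + 1, so 2046^1281 ≡ 2044·2657·2046 ≡ 1362 (mod 3331)
Squares mod 3331: 1281^1≡1281, 1281^2≡2109, 1281^4≡996, 1281^8≡2709, 1281^16≡488, 1281^32≡1643, 1281^64≡1339, 1281^128≡843, 1281^256≡1146
489 = 256 + 128 + 64 + 32 + 8 + 1, so 1281^489 ≡ 1146·843·1339·1643·2709·1281 ≡ 924 (mod 3331)
1362·924 = 1258488 ≡ 2701 (mod 3331)
1793 ≠ 2701, so verification fails.

does not verify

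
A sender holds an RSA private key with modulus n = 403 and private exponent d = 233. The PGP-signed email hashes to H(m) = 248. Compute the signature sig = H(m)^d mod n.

Squares mod 403: (H(m))^1≡248, (H(m))^2≡248, (H(m))^4≡248, (H(m))^8≡248, (H(m))^16≡248, (H(m))^32≡248, (H(m))^64≡248, (H(m))^128≡248
233 = 128 + 64 + 32 + 8 + 1, so (H(m))^233 ≡ 248·248·248·248·248 ≡ 248 (mod 403)

248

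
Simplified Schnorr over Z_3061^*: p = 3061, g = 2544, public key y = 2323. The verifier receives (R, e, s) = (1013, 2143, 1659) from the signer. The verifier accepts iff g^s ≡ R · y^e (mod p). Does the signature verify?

g^s mod p:
2544^2 = 6471936 ≡ 982
2544^4 ≡ 982^2 = 964324 ≡ 109
2544^8 ≡ 109^2 = 11881 ≡ 2698
2544^16 ≡ 2698^2 = 7279204 ≡ 146
2544^32 ≡ 146^2 = 21316 ≡ 2950
2544^64 ≡ 2950^2 = 8702500 ≡ 77
2544^128 ≡ 77^2 = 5929 ≡ 2868
2544^256 ≡ 2868^2 = 8225424 ≡ 517
2544^512 ≡ 517^2 = 267289 ≡ 982
2544^1024 ≡ 982^2 = 964324 ≡ 109
1659 = 1024 + 512 + 64 + 32 + 16 + 8 + 2 + 1, so 2544^1659 ≡ 109·982·77·2950·146·2698·982·2544 ≡ 1829 (mod 3061)
R · y^e mod p:
2323^2 = 5396329 ≡ 2847
2323^4 ≡ 2847^2 = 8105409 ≡ 2942
2323^8 ≡ 2942^2 = 8655364 ≡ 1917
2323^16 ≡ 1917^2 = 3674889 ≡ 1689
2323^32 ≡ 1689^2 = 2852721 ≡ 2930
2323^64 ≡ 2930^2 = 8584900 ≡ 1856
2323^128 ≡ 1856^2 = 3444736 ≡ 1111
2323^256 ≡ 1111^2 = 1234321 ≡ 738
2323^512 ≡ 738^2 = 544644 ≡ 2847
2323^1024 ≡ 2847^2 = 8105409 ≡ 2942
2323^2048 ≡ 2942^2 = 8655364 ≡ 1917
2143 = 2048 + 64 + 16 + 8 + 4 + 2 + 1, so 2323^2143 ≡ 1917·1856·1689·1917·2942·2847·2323 ≡ 248 (mod 3061)
1013·248 = 251224 ≡ 222 (mod 3061)
1829 ≠ 222; the check fails.

does not verify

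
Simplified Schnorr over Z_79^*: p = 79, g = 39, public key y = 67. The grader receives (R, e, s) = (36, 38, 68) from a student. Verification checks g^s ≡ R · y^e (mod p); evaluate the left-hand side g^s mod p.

76

Squares mod 79: 39^1≡39, 39^2≡20, 39^4≡5, 39^8≡25, 39^16≡72, 39^32≡49, 39^64≡31
68 = 64 + 4, so 39^68 ≡ 31·5 ≡ 76 (mod 79)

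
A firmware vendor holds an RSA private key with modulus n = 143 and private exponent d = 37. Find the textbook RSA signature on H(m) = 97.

136

(H(m))^2 ≡ 97^2 = 9409 ≡ 114
(H(m))^4 ≡ 114^2 = 12996 ≡ 126
(H(m))^8 ≡ 126^2 = 15876 ≡ 3
(H(m))^16 ≡ 3^2 = 9
(H(m))^32 ≡ 9^2 = 81
37 = 32 + 4 + 1, so (H(m))^37 ≡ 81·126·97 ≡ 136 (mod 143)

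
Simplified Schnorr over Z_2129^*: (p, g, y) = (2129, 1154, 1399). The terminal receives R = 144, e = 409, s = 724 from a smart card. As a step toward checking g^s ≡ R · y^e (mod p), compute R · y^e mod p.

498

1399^2 = 1957201 ≡ 650
1399^4 ≡ 650^2 = 422500 ≡ 958
1399^8 ≡ 958^2 = 917764 ≡ 165
1399^16 ≡ 165^2 = 27225 ≡ 1677
1399^32 ≡ 1677^2 = 2812329 ≡ 2049
1399^64 ≡ 2049^2 = 4198401 ≡ 13
1399^128 ≡ 13^2 = 169
1399^256 ≡ 169^2 = 28561 ≡ 884
409 = 256 + 128 + 16 + 8 + 1, so 1399^409 ≡ 884·169·1677·165·1399 ≡ 447 (mod 2129)
R · y^e ≡ 144·447 = 64368 ≡ 498 (mod 2129)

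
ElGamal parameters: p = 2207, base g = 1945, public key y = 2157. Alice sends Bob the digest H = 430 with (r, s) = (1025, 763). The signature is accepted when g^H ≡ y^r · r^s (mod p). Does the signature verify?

verifies

Left side g^H mod p:
1945^2 = 3783025 ≡ 227
1945^4 ≡ 227^2 = 51529 ≡ 768
1945^8 ≡ 768^2 = 589824 ≡ 555
1945^16 ≡ 555^2 = 308025 ≡ 1252
1945^32 ≡ 1252^2 = 1567504 ≡ 534
1945^64 ≡ 534^2 = 285156 ≡ 453
1945^128 ≡ 453^2 = 205209 ≡ 2165
1945^256 ≡ 2165^2 = 4687225 ≡ 1764
430 = 256 + 128 + 32 + 8 + 4 + 2, so 1945^430 ≡ 1764·2165·534·555·768·227 ≡ 575 (mod 2207)
Right side y^r · r^s mod p:
2157^2 = 4652649 ≡ 293
2157^4 ≡ 293^2 = 85849 ≡ 1983
2157^8 ≡ 1983^2 = 3932289 ≡ 1622
2157^16 ≡ 1622^2 = 2630884 ≡ 140
2157^32 ≡ 140^2 = 19600 ≡ 1944
2157^64 ≡ 1944^2 = 3779136 ≡ 752
2157^128 ≡ 752^2 = 565504 ≡ 512
2157^256 ≡ 512^2 = 262144 ≡ 1718
2157^512 ≡ 1718^2 = 2951524 ≡ 765
2157^1024 ≡ 765^2 = 585225 ≡ 370
1025 = 1024 + 1, so 2157^1025 ≡ 370·2157 ≡ 1363 (mod 2207)
1025^2 = 1050625 ≡ 93
1025^4 ≡ 93^2 = 8649 ≡ 2028
1025^8 ≡ 2028^2 = 4112784 ≡ 1143
1025^16 ≡ 1143^2 = 1306449 ≡ 2112
1025^32 ≡ 2112^2 = 4460544 ≡ 197
1025^64 ≡ 197^2 = 38809 ≡ 1290
1025^128 ≡ 1290^2 = 1664100 ≡ 22
1025^256 ≡ 22^2 = 484
1025^512 ≡ 484^2 = 234256 ≡ 314
763 = 512 + 128 + 64 + 32 + 16 + 8 + 2 + 1, so 1025^763 ≡ 314·22·1290·197·2112·1143·93·1025 ≡ 504 (mod 2207)
1363·504 = 686952 ≡ 575 (mod 2207)
575 ≡ 575 (mod 2207), so the signature is genuine.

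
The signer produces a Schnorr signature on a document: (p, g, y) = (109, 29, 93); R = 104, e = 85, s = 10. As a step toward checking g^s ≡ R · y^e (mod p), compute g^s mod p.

26

Squares mod 109: 29^1≡29, 29^2≡78, 29^4≡89, 29^8≡73
10 = 8 + 2, so 29^10 ≡ 73·78 ≡ 26 (mod 109)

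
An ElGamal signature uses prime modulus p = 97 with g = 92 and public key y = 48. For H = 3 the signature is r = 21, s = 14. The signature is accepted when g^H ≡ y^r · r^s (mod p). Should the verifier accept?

Left side g^H mod p:
92^2 = 8464 ≡ 25
3 = 2 + 1, so 92^3 ≡ 25·92 ≡ 69 (mod 97)
Right side y^r · r^s mod p:
48^2 = 2304 ≡ 73
48^4 ≡ 73^2 = 5329 ≡ 91
48^8 ≡ 91^2 = 8281 ≡ 36
48^16 ≡ 36^2 = 1296 ≡ 35
21 = 16 + 4 + 1, so 48^21 ≡ 35·91·48 ≡ 8 (mod 97)
21^2 = 441 ≡ 53
21^4 ≡ 53^2 = 2809 ≡ 93
21^8 ≡ 93^2 = 8649 ≡ 16
14 = 8 + 4 + 2, so 21^14 ≡ 16·93·53 ≡ 3 (mod 97)
8·3 = 24 ≡ 24 (mod 97)
69 ≠ 24, so verification fails.

reject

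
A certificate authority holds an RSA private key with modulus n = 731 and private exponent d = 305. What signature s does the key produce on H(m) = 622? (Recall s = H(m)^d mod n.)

(H(m))^2 ≡ 622^2 = 386884 ≡ 185
(H(m))^4 ≡ 185^2 = 34225 ≡ 599
(H(m))^8 ≡ 599^2 = 358801 ≡ 611
(H(m))^16 ≡ 611^2 = 373321 ≡ 511
(H(m))^32 ≡ 511^2 = 261121 ≡ 154
(H(m))^64 ≡ 154^2 = 23716 ≡ 324
(H(m))^128 ≡ 324^2 = 104976 ≡ 443
(H(m))^256 ≡ 443^2 = 196249 ≡ 341
305 = 256 + 32 + 16 + 1, so (H(m))^305 ≡ 341·154·511·622 ≡ 61 (mod 731)

61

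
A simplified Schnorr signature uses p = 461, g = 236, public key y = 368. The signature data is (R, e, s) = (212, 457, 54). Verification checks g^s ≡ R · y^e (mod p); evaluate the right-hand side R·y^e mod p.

191

368^2 = 135424 ≡ 351
368^4 ≡ 351^2 = 123201 ≡ 114
368^8 ≡ 114^2 = 12996 ≡ 88
368^16 ≡ 88^2 = 7744 ≡ 368
368^32 ≡ 368^2 = 135424 ≡ 351
368^64 ≡ 351^2 = 123201 ≡ 114
368^128 ≡ 114^2 = 12996 ≡ 88
368^256 ≡ 88^2 = 7744 ≡ 368
457 = 256 + 128 + 64 + 8 + 1, so 368^457 ≡ 368·88·114·88·368 ≡ 351 (mod 461)
R · y^e ≡ 212·351 = 74412 ≡ 191 (mod 461)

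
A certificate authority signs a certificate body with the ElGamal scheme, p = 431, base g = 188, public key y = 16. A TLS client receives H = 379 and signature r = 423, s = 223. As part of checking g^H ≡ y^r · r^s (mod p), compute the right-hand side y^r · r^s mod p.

16^2 = 256
16^4 ≡ 256^2 = 65536 ≡ 24
16^8 ≡ 24^2 = 576 ≡ 145
16^16 ≡ 145^2 = 21025 ≡ 337
16^32 ≡ 337^2 = 113569 ≡ 216
16^64 ≡ 216^2 = 46656 ≡ 108
16^128 ≡ 108^2 = 11664 ≡ 27
16^256 ≡ 27^2 = 729 ≡ 298
423 = 256 + 128 + 32 + 4 + 2 + 1, so 16^423 ≡ 298·27·216·24·256·16 ≡ 12 (mod 431)
423^2 = 178929 ≡ 64
423^4 ≡ 64^2 = 4096 ≡ 217
423^8 ≡ 217^2 = 47089 ≡ 110
423^16 ≡ 110^2 = 12100 ≡ 32
423^32 ≡ 32^2 = 1024 ≡ 162
423^64 ≡ 162^2 = 26244 ≡ 384
423^128 ≡ 384^2 = 147456 ≡ 54
223 = 128 + 64 + 16 + 8 + 4 + 2 + 1, so 423^223 ≡ 54·384·32·110·217·64·423 ≡ 321 (mod 431)
y^r · r^s ≡ 12·321 = 3852 ≡ 404 (mod 431)

404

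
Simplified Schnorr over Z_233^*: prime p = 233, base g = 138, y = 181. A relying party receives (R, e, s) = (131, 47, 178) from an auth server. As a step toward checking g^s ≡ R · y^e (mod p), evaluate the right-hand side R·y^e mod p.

Squares mod 233: 181^1≡181, 181^2≡141, 181^4≡76, 181^8≡184, 181^16≡71, 181^32≡148
47 = 32 + 8 + 4 + 2 + 1, so 181^47 ≡ 148·184·76·141·181 ≡ 13 (mod 233)
R · y^e ≡ 131·13 = 1703 ≡ 72 (mod 233)

72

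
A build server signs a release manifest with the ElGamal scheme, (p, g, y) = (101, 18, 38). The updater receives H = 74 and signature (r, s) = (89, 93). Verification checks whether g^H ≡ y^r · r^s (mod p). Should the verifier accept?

accept

Left side g^H mod p:
18^2 = 324 ≡ 21
18^4 ≡ 21^2 = 441 ≡ 37
18^8 ≡ 37^2 = 1369 ≡ 56
18^16 ≡ 56^2 = 3136 ≡ 5
18^32 ≡ 5^2 = 25
18^64 ≡ 25^2 = 625 ≡ 19
74 = 64 + 8 + 2, so 18^74 ≡ 19·56·21 ≡ 23 (mod 101)
Right side y^r · r^s mod p:
38^2 = 1444 ≡ 30
38^4 ≡ 30^2 = 900 ≡ 92
38^8 ≡ 92^2 = 8464 ≡ 81
38^16 ≡ 81^2 = 6561 ≡ 97
38^32 ≡ 97^2 = 9409 ≡ 16
38^64 ≡ 16^2 = 256 ≡ 54
89 = 64 + 16 + 8 + 1, so 38^89 ≡ 54·97·81·38 ≡ 35 (mod 101)
89^2 = 7921 ≡ 43
89^4 ≡ 43^2 = 1849 ≡ 31
89^8 ≡ 31^2 = 961 ≡ 52
89^16 ≡ 52^2 = 2704 ≡ 78
89^32 ≡ 78^2 = 6084 ≡ 24
89^64 ≡ 24^2 = 576 ≡ 71
93 = 64 + 16 + 8 + 4 + 1, so 89^93 ≡ 71·78·52·31·89 ≡ 93 (mod 101)
35·93 = 3255 ≡ 23 (mod 101)
23 ≡ 23 (mod 101), so the signature is genuine.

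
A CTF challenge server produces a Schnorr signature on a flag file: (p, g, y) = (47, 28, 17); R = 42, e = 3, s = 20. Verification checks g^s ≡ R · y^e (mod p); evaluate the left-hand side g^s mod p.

16

28^2 = 784 ≡ 32
28^4 ≡ 32^2 = 1024 ≡ 37
28^8 ≡ 37^2 = 1369 ≡ 6
28^16 ≡ 6^2 = 36
20 = 16 + 4, so 28^20 ≡ 36·37 ≡ 16 (mod 47)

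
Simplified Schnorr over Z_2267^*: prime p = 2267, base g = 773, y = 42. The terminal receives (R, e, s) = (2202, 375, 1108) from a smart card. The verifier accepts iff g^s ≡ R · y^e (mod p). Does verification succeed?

fails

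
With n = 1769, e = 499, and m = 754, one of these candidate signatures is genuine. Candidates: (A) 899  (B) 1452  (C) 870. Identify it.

Candidate A: Squares mod 1769: 899^1≡899, 899^2≡1537, 899^4≡754, 899^8≡667, 899^16≡870, 899^32≡1537, 899^64≡754, 899^128≡667, 899^256≡870; 499 = 256 + 128 + 64 + 32 + 16 + 2 + 1, so 899^499 ≡ 870·667·754·1537·870·1537·899 ≡ 1015 (mod 1769)
Candidate B: Squares mod 1769: 1452^1≡1452, 1452^2≡1425, 1452^4≡1582, 1452^8≡1358, 1452^16≡866, 1452^32≡1669, 1452^64≡1155, 1452^128≡199, 1452^256≡683; 499 = 256 + 128 + 64 + 32 + 16 + 2 + 1, so 1452^499 ≡ 683·199·1155·1669·866·1425·1452 ≡ 126 (mod 1769)
Candidate C: Squares mod 1769: 870^1≡870, 870^2≡1537, 870^4≡754, 870^8≡667, 870^16≡870, 870^32≡1537, 870^64≡754, 870^128≡667, 870^256≡870; 499 = 256 + 128 + 64 + 32 + 16 + 2 + 1, so 870^499 ≡ 870·667·754·1537·870·1537·870 ≡ 754 (mod 1769)
  → matches m = 754

C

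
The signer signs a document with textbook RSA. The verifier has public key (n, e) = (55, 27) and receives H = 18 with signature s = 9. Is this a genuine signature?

forged

Squares mod 55: s^1≡9, s^2≡26, s^4≡16, s^8≡36, s^16≡31
27 = 16 + 8 + 2 + 1, so s^27 ≡ 31·36·26·9 ≡ 4 (mod 55)
The recovered value 4 does not match the digest 18.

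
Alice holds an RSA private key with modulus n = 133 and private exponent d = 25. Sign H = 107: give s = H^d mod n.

107

H^2 ≡ 107^2 = 11449 ≡ 11
H^4 ≡ 11^2 = 121
H^8 ≡ 121^2 = 14641 ≡ 11
H^16 ≡ 11^2 = 121
25 = 16 + 8 + 1, so H^25 ≡ 121·11·107 ≡ 107 (mod 133)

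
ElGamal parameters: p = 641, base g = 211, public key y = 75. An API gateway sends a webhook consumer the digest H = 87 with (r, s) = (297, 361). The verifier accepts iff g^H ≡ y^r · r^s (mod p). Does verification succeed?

fails

Left side g^H mod p:
211^2 = 44521 ≡ 292
211^4 ≡ 292^2 = 85264 ≡ 11
211^8 ≡ 11^2 = 121
211^16 ≡ 121^2 = 14641 ≡ 539
211^32 ≡ 539^2 = 290521 ≡ 148
211^64 ≡ 148^2 = 21904 ≡ 110
87 = 64 + 16 + 4 + 2 + 1, so 211^87 ≡ 110·539·11·292·211 ≡ 474 (mod 641)
Right side y^r · r^s mod p:
75^2 = 5625 ≡ 497
75^4 ≡ 497^2 = 247009 ≡ 224
75^8 ≡ 224^2 = 50176 ≡ 178
75^16 ≡ 178^2 = 31684 ≡ 275
75^32 ≡ 275^2 = 75625 ≡ 628
75^64 ≡ 628^2 = 394384 ≡ 169
75^128 ≡ 169^2 = 28561 ≡ 357
75^256 ≡ 357^2 = 127449 ≡ 531
297 = 256 + 32 + 8 + 1, so 75^297 ≡ 531·628·178·75 ≡ 238 (mod 641)
297^2 = 88209 ≡ 392
297^4 ≡ 392^2 = 153664 ≡ 465
297^8 ≡ 465^2 = 216225 ≡ 208
297^16 ≡ 208^2 = 43264 ≡ 317
297^32 ≡ 317^2 = 100489 ≡ 493
297^64 ≡ 493^2 = 243049 ≡ 110
297^128 ≡ 110^2 = 12100 ≡ 562
297^256 ≡ 562^2 = 315844 ≡ 472
361 = 256 + 64 + 32 + 8 + 1, so 297^361 ≡ 472·110·493·208·297 ≡ 265 (mod 641)
238·265 = 63070 ≡ 252 (mod 641)
474 ≠ 252, so verification fails.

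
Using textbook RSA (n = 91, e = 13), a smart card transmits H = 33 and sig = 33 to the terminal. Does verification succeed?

sig^2 ≡ 33^2 = 1089 ≡ 88
sig^4 ≡ 88^2 = 7744 ≡ 9
sig^8 ≡ 9^2 = 81
13 = 8 + 4 + 1, so sig^13 ≡ 81·9·33 ≡ 33 (mod 91)
sig^13 mod 91 = 33 matches H.

passes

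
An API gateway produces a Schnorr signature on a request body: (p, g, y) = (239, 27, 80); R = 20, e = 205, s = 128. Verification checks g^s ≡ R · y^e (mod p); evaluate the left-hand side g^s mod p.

134

27^128 mod 239 = 134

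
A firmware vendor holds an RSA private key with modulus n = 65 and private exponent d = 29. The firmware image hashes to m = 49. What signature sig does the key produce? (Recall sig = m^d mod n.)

m^2 ≡ 49^2 = 2401 ≡ 61
m^4 ≡ 61^2 = 3721 ≡ 16
m^8 ≡ 16^2 = 256 ≡ 61
m^16 ≡ 61^2 = 3721 ≡ 16
29 = 16 + 8 + 4 + 1, so m^29 ≡ 16·61·16·49 ≡ 4 (mod 65)

4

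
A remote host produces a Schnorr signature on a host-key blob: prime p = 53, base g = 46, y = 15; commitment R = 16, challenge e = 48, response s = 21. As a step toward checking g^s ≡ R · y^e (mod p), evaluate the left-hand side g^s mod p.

44

46^21 mod 53 = 44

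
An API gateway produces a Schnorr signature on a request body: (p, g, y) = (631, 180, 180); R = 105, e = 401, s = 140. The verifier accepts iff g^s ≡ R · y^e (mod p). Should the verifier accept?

g^s mod p:
180^2 = 32400 ≡ 219
180^4 ≡ 219^2 = 47961 ≡ 5
180^8 ≡ 5^2 = 25
180^16 ≡ 25^2 = 625
180^32 ≡ 625^2 = 390625 ≡ 36
180^64 ≡ 36^2 = 1296 ≡ 34
180^128 ≡ 34^2 = 1156 ≡ 525
140 = 128 + 8 + 4, so 180^140 ≡ 525·25·5 ≡ 1 (mod 631)
R · y^e mod p:
180^2 = 32400 ≡ 219
180^4 ≡ 219^2 = 47961 ≡ 5
180^8 ≡ 5^2 = 25
180^16 ≡ 25^2 = 625
180^32 ≡ 625^2 = 390625 ≡ 36
180^64 ≡ 36^2 = 1296 ≡ 34
180^128 ≡ 34^2 = 1156 ≡ 525
180^256 ≡ 525^2 = 275625 ≡ 509
401 = 256 + 128 + 16 + 1, so 180^401 ≡ 509·525·625·180 ≡ 625 (mod 631)
105·625 = 65625 ≡ 1 (mod 631)
1 ≡ 1 (mod 631); signature holds.

accept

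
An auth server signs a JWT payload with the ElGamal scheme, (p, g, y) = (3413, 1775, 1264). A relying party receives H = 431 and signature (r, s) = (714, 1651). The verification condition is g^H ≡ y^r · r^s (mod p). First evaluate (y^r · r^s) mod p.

Squares mod 3413: 1264^1≡1264, 1264^2≡412, 1264^4≡2507, 1264^8≡1716, 1264^16≡2650, 1264^32≡1959, 1264^64≡1469, 1264^128≡945, 1264^256≡2232, 1264^512≡2257
714 = 512 + 128 + 64 + 8 + 2, so 1264^714 ≡ 2257·945·1469·1716·412 ≡ 1318 (mod 3413)
Squares mod 3413: 714^1≡714, 714^2≡1259, 714^4≡1449, 714^8≡606, 714^16≡2045, 714^32≡1100, 714^64≡1798, 714^128≡693, 714^256≡2429, 714^512≡2377, 714^1024≡1614
1651 = 1024 + 512 + 64 + 32 + 16 + 2 + 1, so 714^1651 ≡ 1614·2377·1798·1100·2045·1259·714 ≡ 2211 (mod 3413)
y^r · r^s ≡ 1318·2211 = 2914098 ≡ 2809 (mod 3413)

2809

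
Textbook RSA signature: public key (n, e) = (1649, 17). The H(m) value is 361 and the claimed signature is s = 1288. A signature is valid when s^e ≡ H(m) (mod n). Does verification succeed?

fails

s^2 ≡ 1288^2 = 1658944 ≡ 50
s^4 ≡ 50^2 = 2500 ≡ 851
s^8 ≡ 851^2 = 724201 ≡ 290
s^16 ≡ 290^2 = 84100 ≡ 1
17 = 16 + 1, so s^17 ≡ 1·1288 ≡ 1288 (mod 1649)
The recovered value 1288 does not match the digest 361.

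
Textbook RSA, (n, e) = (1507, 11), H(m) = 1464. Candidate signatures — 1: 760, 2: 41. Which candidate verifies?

Candidate 1: Squares mod 1507: 760^1≡760, 760^2≡419, 760^4≡749, 760^8≡397; 11 = 8 + 2 + 1, so 760^11 ≡ 397·419·760 ≡ 1464 (mod 1507)
  → matches H(m) = 1464
Candidate 2: Squares mod 1507: 41^1≡41, 41^2≡174, 41^4≡136, 41^8≡412; 11 = 8 + 2 + 1, so 41^11 ≡ 412·174·41 ≡ 558 (mod 1507)

1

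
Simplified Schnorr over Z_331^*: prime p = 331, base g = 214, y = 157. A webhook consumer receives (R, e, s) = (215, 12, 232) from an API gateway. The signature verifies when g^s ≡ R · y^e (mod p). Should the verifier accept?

accept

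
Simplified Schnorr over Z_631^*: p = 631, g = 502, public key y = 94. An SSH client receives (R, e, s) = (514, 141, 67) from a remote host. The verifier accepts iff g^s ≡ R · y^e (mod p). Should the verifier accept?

g^s mod p:
Squares mod 631: 502^1≡502, 502^2≡235, 502^4≡328, 502^8≡314, 502^16≡160, 502^32≡360, 502^64≡245
67 = 64 + 2 + 1, so 502^67 ≡ 245·235·502 ≡ 326 (mod 631)
R · y^e mod p:
Squares mod 631: 94^1≡94, 94^2≡2, 94^4≡4, 94^8≡16, 94^16≡256, 94^32≡543, 94^64≡172, 94^128≡558
141 = 128 + 8 + 4 + 1, so 94^141 ≡ 558·16·4·94 ≡ 8 (mod 631)
514·8 = 4112 ≡ 326 (mod 631)
326 ≡ 326 (mod 631); signature holds.

accept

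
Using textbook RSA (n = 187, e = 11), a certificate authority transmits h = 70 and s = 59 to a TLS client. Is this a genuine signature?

genuine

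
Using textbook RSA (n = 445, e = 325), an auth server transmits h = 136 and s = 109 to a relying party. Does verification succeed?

s^2 ≡ 109^2 = 11881 ≡ 311
s^4 ≡ 311^2 = 96721 ≡ 156
s^8 ≡ 156^2 = 24336 ≡ 306
s^16 ≡ 306^2 = 93636 ≡ 186
s^32 ≡ 186^2 = 34596 ≡ 331
s^64 ≡ 331^2 = 109561 ≡ 91
s^128 ≡ 91^2 = 8281 ≡ 271
s^256 ≡ 271^2 = 73441 ≡ 16
325 = 256 + 64 + 4 + 1, so s^325 ≡ 16·91·156·109 ≡ 249 (mod 445)
The recovered value 249 does not match the digest 136.

fails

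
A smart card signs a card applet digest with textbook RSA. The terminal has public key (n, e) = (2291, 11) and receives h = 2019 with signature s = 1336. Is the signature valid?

s^2 ≡ 1336^2 = 1784896 ≡ 207
s^4 ≡ 207^2 = 42849 ≡ 1611
s^8 ≡ 1611^2 = 2595321 ≡ 1909
11 = 8 + 2 + 1, so s^11 ≡ 1909·207·1336 ≡ 2019 (mod 2291)
2019 = h, so the signature checks out.

valid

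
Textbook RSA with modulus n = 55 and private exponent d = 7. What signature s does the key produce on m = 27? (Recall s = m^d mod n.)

3

m^2 ≡ 27^2 = 729 ≡ 14
m^4 ≡ 14^2 = 196 ≡ 31
7 = 4 + 2 + 1, so m^7 ≡ 31·14·27 ≡ 3 (mod 55)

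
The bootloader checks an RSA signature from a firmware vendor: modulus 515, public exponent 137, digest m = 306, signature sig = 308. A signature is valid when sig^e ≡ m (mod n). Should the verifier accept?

reject

sig^2 ≡ 308^2 = 94864 ≡ 104
sig^4 ≡ 104^2 = 10816 ≡ 1
sig^8 ≡ 1^2 = 1
sig^16 ≡ 1^2 = 1
sig^32 ≡ 1^2 = 1
sig^64 ≡ 1^2 = 1
sig^128 ≡ 1^2 = 1
137 = 128 + 8 + 1, so sig^137 ≡ 1·1·308 ≡ 308 (mod 515)
The recovered value 308 does not match the digest 306.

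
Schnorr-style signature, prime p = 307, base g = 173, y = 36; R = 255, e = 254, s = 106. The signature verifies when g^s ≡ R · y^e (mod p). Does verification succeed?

fails

g^s mod p:
173^2 = 29929 ≡ 150
173^4 ≡ 150^2 = 22500 ≡ 89
173^8 ≡ 89^2 = 7921 ≡ 246
173^16 ≡ 246^2 = 60516 ≡ 37
173^32 ≡ 37^2 = 1369 ≡ 141
173^64 ≡ 141^2 = 19881 ≡ 233
106 = 64 + 32 + 8 + 2, so 173^106 ≡ 233·141·246·150 ≡ 240 (mod 307)
R · y^e mod p:
36^2 = 1296 ≡ 68
36^4 ≡ 68^2 = 4624 ≡ 19
36^8 ≡ 19^2 = 361 ≡ 54
36^16 ≡ 54^2 = 2916 ≡ 153
36^32 ≡ 153^2 = 23409 ≡ 77
36^64 ≡ 77^2 = 5929 ≡ 96
36^128 ≡ 96^2 = 9216 ≡ 6
254 = 128 + 64 + 32 + 16 + 8 + 4 + 2, so 36^254 ≡ 6·96·77·153·54·19·68 ≡ 145 (mod 307)
255·145 = 36975 ≡ 135 (mod 307)
240 ≠ 135; the check fails.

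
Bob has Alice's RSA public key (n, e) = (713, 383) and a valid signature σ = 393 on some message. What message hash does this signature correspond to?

σ^2 ≡ 393^2 = 154449 ≡ 441
σ^4 ≡ 441^2 = 194481 ≡ 545
σ^8 ≡ 545^2 = 297025 ≡ 417
σ^16 ≡ 417^2 = 173889 ≡ 630
σ^32 ≡ 630^2 = 396900 ≡ 472
σ^64 ≡ 472^2 = 222784 ≡ 328
σ^128 ≡ 328^2 = 107584 ≡ 634
σ^256 ≡ 634^2 = 401956 ≡ 537
383 = 256 + 64 + 32 + 16 + 8 + 4 + 2 + 1, so σ^383 ≡ 537·328·472·630·417·545·441·393 ≡ 420 (mod 713)

420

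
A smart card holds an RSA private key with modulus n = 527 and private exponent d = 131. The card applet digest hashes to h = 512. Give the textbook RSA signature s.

h^2 ≡ 512^2 = 262144 ≡ 225
h^4 ≡ 225^2 = 50625 ≡ 33
h^8 ≡ 33^2 = 1089 ≡ 35
h^16 ≡ 35^2 = 1225 ≡ 171
h^32 ≡ 171^2 = 29241 ≡ 256
h^64 ≡ 256^2 = 65536 ≡ 188
h^128 ≡ 188^2 = 35344 ≡ 35
131 = 128 + 2 + 1, so h^131 ≡ 35·225·512 ≡ 450 (mod 527)

450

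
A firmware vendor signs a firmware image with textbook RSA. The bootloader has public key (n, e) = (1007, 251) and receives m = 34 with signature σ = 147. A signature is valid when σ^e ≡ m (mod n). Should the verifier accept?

accept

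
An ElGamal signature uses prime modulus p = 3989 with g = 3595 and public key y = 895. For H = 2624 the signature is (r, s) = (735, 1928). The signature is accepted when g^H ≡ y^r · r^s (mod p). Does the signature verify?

does not verify

Left side g^H mod p:
3595^2 = 12924025 ≡ 3654
3595^4 ≡ 3654^2 = 13351716 ≡ 533
3595^8 ≡ 533^2 = 284089 ≡ 870
3595^16 ≡ 870^2 = 756900 ≡ 2979
3595^32 ≡ 2979^2 = 8874441 ≡ 2905
3595^64 ≡ 2905^2 = 8439025 ≡ 2290
3595^128 ≡ 2290^2 = 5244100 ≡ 2554
3595^256 ≡ 2554^2 = 6522916 ≡ 901
3595^512 ≡ 901^2 = 811801 ≡ 2034
3595^1024 ≡ 2034^2 = 4137156 ≡ 563
3595^2048 ≡ 563^2 = 316969 ≡ 1838
2624 = 2048 + 512 + 64, so 3595^2624 ≡ 1838·2034·2290 ≡ 2748 (mod 3989)
Right side y^r · r^s mod p:
895^2 = 801025 ≡ 3225
895^4 ≡ 3225^2 = 10400625 ≡ 1302
895^8 ≡ 1302^2 = 1695204 ≡ 3868
895^16 ≡ 3868^2 = 14961424 ≡ 2674
895^32 ≡ 2674^2 = 7150276 ≡ 1988
895^64 ≡ 1988^2 = 3952144 ≡ 3034
895^128 ≡ 3034^2 = 9205156 ≡ 2533
895^256 ≡ 2533^2 = 6416089 ≡ 1777
895^512 ≡ 1777^2 = 3157729 ≡ 2430
735 = 512 + 128 + 64 + 16 + 8 + 4 + 2 + 1, so 895^735 ≡ 2430·2533·3034·2674·3868·1302·3225·895 ≡ 3905 (mod 3989)
735^2 = 540225 ≡ 1710
735^4 ≡ 1710^2 = 2924100 ≡ 163
735^8 ≡ 163^2 = 26569 ≡ 2635
735^16 ≡ 2635^2 = 6943225 ≡ 2365
735^32 ≡ 2365^2 = 5593225 ≡ 647
735^64 ≡ 647^2 = 418609 ≡ 3753
735^128 ≡ 3753^2 = 14085009 ≡ 3839
735^256 ≡ 3839^2 = 14737921 ≡ 2555
735^512 ≡ 2555^2 = 6528025 ≡ 2021
735^1024 ≡ 2021^2 = 4084441 ≡ 3694
1928 = 1024 + 512 + 256 + 128 + 8, so 735^1928 ≡ 3694·2021·2555·3839·2635 ≡ 2372 (mod 3989)
3905·2372 = 9262660 ≡ 202 (mod 3989)
2748 ≠ 202, so verification fails.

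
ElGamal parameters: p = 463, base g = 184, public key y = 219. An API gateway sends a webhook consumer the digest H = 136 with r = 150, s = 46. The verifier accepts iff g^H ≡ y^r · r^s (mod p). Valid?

yes

Left side g^H mod p:
Squares mod 463: 184^1≡184, 184^2≡57, 184^4≡8, 184^8≡64, 184^16≡392, 184^32≡411, 184^64≡389, 184^128≡383
136 = 128 + 8, so 184^136 ≡ 383·64 ≡ 436 (mod 463)
Right side y^r · r^s mod p:
Squares mod 463: 219^1≡219, 219^2≡272, 219^4≡367, 219^8≡419, 219^16≡84, 219^32≡111, 219^64≡283, 219^128≡453
150 = 128 + 16 + 4 + 2, so 219^150 ≡ 453·84·367·272 ≡ 381 (mod 463)
Squares mod 463: 150^1≡150, 150^2≡276, 150^4≡244, 150^8≡272, 150^16≡367, 150^32≡419
46 = 32 + 8 + 4 + 2, so 150^46 ≡ 419·272·244·276 ≡ 277 (mod 463)
381·277 = 105537 ≡ 436 (mod 463)
436 ≡ 436 (mod 463), so the signature is genuine.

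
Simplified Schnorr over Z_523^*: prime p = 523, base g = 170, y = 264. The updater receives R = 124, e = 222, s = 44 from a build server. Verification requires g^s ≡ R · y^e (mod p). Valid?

yes

g^s mod p:
170^2 = 28900 ≡ 135
170^4 ≡ 135^2 = 18225 ≡ 443
170^8 ≡ 443^2 = 196249 ≡ 124
170^16 ≡ 124^2 = 15376 ≡ 209
170^32 ≡ 209^2 = 43681 ≡ 272
44 = 32 + 8 + 4, so 170^44 ≡ 272·124·443 ≡ 440 (mod 523)
R · y^e mod p:
264^2 = 69696 ≡ 137
264^4 ≡ 137^2 = 18769 ≡ 464
264^8 ≡ 464^2 = 215296 ≡ 343
264^16 ≡ 343^2 = 117649 ≡ 497
264^32 ≡ 497^2 = 247009 ≡ 153
264^64 ≡ 153^2 = 23409 ≡ 397
264^128 ≡ 397^2 = 157609 ≡ 186
222 = 128 + 64 + 16 + 8 + 4 + 2, so 264^222 ≡ 186·397·497·343·464·137 ≡ 206 (mod 523)
124·206 = 25544 ≡ 440 (mod 523)
440 ≡ 440 (mod 523); signature holds.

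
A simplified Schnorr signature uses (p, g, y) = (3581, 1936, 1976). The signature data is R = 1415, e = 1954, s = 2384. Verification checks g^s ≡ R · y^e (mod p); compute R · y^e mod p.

1976^2 = 3904576 ≡ 1286
1976^4 ≡ 1286^2 = 1653796 ≡ 2955
1976^8 ≡ 2955^2 = 8732025 ≡ 1547
1976^16 ≡ 1547^2 = 2393209 ≡ 1101
1976^32 ≡ 1101^2 = 1212201 ≡ 1823
1976^64 ≡ 1823^2 = 3323329 ≡ 161
1976^128 ≡ 161^2 = 25921 ≡ 854
1976^256 ≡ 854^2 = 729316 ≡ 2373
1976^512 ≡ 2373^2 = 5631129 ≡ 1797
1976^1024 ≡ 1797^2 = 3229209 ≡ 2728
1954 = 1024 + 512 + 256 + 128 + 32 + 2, so 1976^1954 ≡ 2728·1797·2373·854·1823·1286 ≡ 382 (mod 3581)
R · y^e ≡ 1415·382 = 540530 ≡ 3380 (mod 3581)

3380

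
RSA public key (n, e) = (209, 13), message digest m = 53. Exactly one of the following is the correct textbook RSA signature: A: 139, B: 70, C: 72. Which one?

B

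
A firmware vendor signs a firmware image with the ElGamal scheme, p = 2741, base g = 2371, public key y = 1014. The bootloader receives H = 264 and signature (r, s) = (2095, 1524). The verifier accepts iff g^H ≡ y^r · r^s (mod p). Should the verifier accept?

Left side g^H mod p:
2371^2 = 5621641 ≡ 2591
2371^4 ≡ 2591^2 = 6713281 ≡ 572
2371^8 ≡ 572^2 = 327184 ≡ 1005
2371^16 ≡ 1005^2 = 1010025 ≡ 1337
2371^32 ≡ 1337^2 = 1787569 ≡ 437
2371^64 ≡ 437^2 = 190969 ≡ 1840
2371^128 ≡ 1840^2 = 3385600 ≡ 465
2371^256 ≡ 465^2 = 216225 ≡ 2427
264 = 256 + 8, so 2371^264 ≡ 2427·1005 ≡ 2386 (mod 2741)
Right side y^r · r^s mod p:
1014^2 = 1028196 ≡ 321
1014^4 ≡ 321^2 = 103041 ≡ 1624
1014^8 ≡ 1624^2 = 2637376 ≡ 534
1014^16 ≡ 534^2 = 285156 ≡ 92
1014^32 ≡ 92^2 = 8464 ≡ 241
1014^64 ≡ 241^2 = 58081 ≡ 520
1014^128 ≡ 520^2 = 270400 ≡ 1782
1014^256 ≡ 1782^2 = 3175524 ≡ 1446
1014^512 ≡ 1446^2 = 2090916 ≡ 2274
1014^1024 ≡ 2274^2 = 5171076 ≡ 1550
1014^2048 ≡ 1550^2 = 2402500 ≡ 1384
2095 = 2048 + 32 + 8 + 4 + 2 + 1, so 1014^2095 ≡ 1384·241·534·1624·321·1014 ≡ 133 (mod 2741)
2095^2 = 4389025 ≡ 684
2095^4 ≡ 684^2 = 467856 ≡ 1886
2095^8 ≡ 1886^2 = 3556996 ≡ 1919
2095^16 ≡ 1919^2 = 3682561 ≡ 1398
2095^32 ≡ 1398^2 = 1954404 ≡ 71
2095^64 ≡ 71^2 = 5041 ≡ 2300
2095^128 ≡ 2300^2 = 5290000 ≡ 2611
2095^256 ≡ 2611^2 = 6817321 ≡ 454
2095^512 ≡ 454^2 = 206116 ≡ 541
2095^1024 ≡ 541^2 = 292681 ≡ 2135
1524 = 1024 + 256 + 128 + 64 + 32 + 16 + 4, so 2095^1524 ≡ 2135·454·2611·2300·71·1398·1886 ≡ 1743 (mod 2741)
133·1743 = 231819 ≡ 1575 (mod 2741)
2386 ≠ 1575, so verification fails.

reject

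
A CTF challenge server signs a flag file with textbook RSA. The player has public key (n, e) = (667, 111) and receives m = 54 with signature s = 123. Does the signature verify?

verifies

Squares mod 667: s^1≡123, s^2≡455, s^4≡255, s^8≡326, s^16≡223, s^32≡371, s^64≡239
111 = 64 + 32 + 8 + 4 + 2 + 1, so s^111 ≡ 239·371·326·255·455·123 ≡ 54 (mod 667)
s^111 mod 667 = 54 matches m.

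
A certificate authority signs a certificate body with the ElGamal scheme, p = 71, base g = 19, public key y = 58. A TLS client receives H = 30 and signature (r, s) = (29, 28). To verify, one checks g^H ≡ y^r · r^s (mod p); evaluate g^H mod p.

30

19^2 = 361 ≡ 6
19^4 ≡ 6^2 = 36
19^8 ≡ 36^2 = 1296 ≡ 18
19^16 ≡ 18^2 = 324 ≡ 40
30 = 16 + 8 + 4 + 2, so 19^30 ≡ 40·18·36·6 ≡ 30 (mod 71)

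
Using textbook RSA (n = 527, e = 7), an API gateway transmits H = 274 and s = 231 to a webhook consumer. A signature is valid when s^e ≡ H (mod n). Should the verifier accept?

reject

Squares mod 527: s^1≡231, s^2≡134, s^4≡38
7 = 4 + 2 + 1, so s^7 ≡ 38·134·231 ≡ 515 (mod 527)
s^7 mod 527 = 515, but H = 274.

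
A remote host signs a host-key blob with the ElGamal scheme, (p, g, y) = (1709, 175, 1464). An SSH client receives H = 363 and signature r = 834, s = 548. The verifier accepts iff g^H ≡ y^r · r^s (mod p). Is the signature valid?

Left side g^H mod p:
175^2 = 30625 ≡ 1572
175^4 ≡ 1572^2 = 2471184 ≡ 1679
175^8 ≡ 1679^2 = 2819041 ≡ 900
175^16 ≡ 900^2 = 810000 ≡ 1643
175^32 ≡ 1643^2 = 2699449 ≡ 938
175^64 ≡ 938^2 = 879844 ≡ 1418
175^128 ≡ 1418^2 = 2010724 ≡ 940
175^256 ≡ 940^2 = 883600 ≡ 47
363 = 256 + 64 + 32 + 8 + 2 + 1, so 175^363 ≡ 47·1418·938·900·1572·175 ≡ 693 (mod 1709)
Right side y^r · r^s mod p:
1464^2 = 2143296 ≡ 210
1464^4 ≡ 210^2 = 44100 ≡ 1375
1464^8 ≡ 1375^2 = 1890625 ≡ 471
1464^16 ≡ 471^2 = 221841 ≡ 1380
1464^32 ≡ 1380^2 = 1904400 ≡ 574
1464^64 ≡ 574^2 = 329476 ≡ 1348
1464^128 ≡ 1348^2 = 1817104 ≡ 437
1464^256 ≡ 437^2 = 190969 ≡ 1270
1464^512 ≡ 1270^2 = 1612900 ≡ 1313
834 = 512 + 256 + 64 + 2, so 1464^834 ≡ 1313·1270·1348·210 ≡ 506 (mod 1709)
834^2 = 695556 ≡ 1702
834^4 ≡ 1702^2 = 2896804 ≡ 49
834^8 ≡ 49^2 = 2401 ≡ 692
834^16 ≡ 692^2 = 478864 ≡ 344
834^32 ≡ 344^2 = 118336 ≡ 415
834^64 ≡ 415^2 = 172225 ≡ 1325
834^128 ≡ 1325^2 = 1755625 ≡ 482
834^256 ≡ 482^2 = 232324 ≡ 1609
834^512 ≡ 1609^2 = 2588881 ≡ 1455
548 = 512 + 32 + 4, so 834^548 ≡ 1455·415·49 ≡ 1217 (mod 1709)
506·1217 = 615802 ≡ 562 (mod 1709)
693 ≠ 562, so verification fails.

invalid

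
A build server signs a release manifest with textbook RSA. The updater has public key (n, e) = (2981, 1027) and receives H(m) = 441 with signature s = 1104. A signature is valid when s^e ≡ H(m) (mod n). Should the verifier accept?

Squares mod 2981: s^1≡1104, s^2≡2568, s^4≡652, s^8≡1802, s^16≡895, s^32≡2117, s^64≡1246, s^128≡2396, s^256≡2391, s^512≡2304, s^1024≡2236
1027 = 1024 + 2 + 1, so s^1027 ≡ 2236·2568·1104 ≡ 2271 (mod 2981)
2271 ≠ 441, so verification fails.

reject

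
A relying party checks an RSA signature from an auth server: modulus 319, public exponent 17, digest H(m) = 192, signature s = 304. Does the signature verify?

does not verify

s^17 mod 319 = 127
127 ≠ 192, so verification fails.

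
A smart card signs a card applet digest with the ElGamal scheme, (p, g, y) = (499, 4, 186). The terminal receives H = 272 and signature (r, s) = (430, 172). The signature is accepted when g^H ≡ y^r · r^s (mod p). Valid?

Left side g^H mod p:
4^2 = 16
4^4 ≡ 16^2 = 256
4^8 ≡ 256^2 = 65536 ≡ 167
4^16 ≡ 167^2 = 27889 ≡ 444
4^32 ≡ 444^2 = 197136 ≡ 31
4^64 ≡ 31^2 = 961 ≡ 462
4^128 ≡ 462^2 = 213444 ≡ 371
4^256 ≡ 371^2 = 137641 ≡ 416
272 = 256 + 16, so 4^272 ≡ 416·444 ≡ 74 (mod 499)
Right side y^r · r^s mod p:
186^2 = 34596 ≡ 165
186^4 ≡ 165^2 = 27225 ≡ 279
186^8 ≡ 279^2 = 77841 ≡ 496
186^16 ≡ 496^2 = 246016 ≡ 9
186^32 ≡ 9^2 = 81
186^64 ≡ 81^2 = 6561 ≡ 74
186^128 ≡ 74^2 = 5476 ≡ 486
186^256 ≡ 486^2 = 236196 ≡ 169
430 = 256 + 128 + 32 + 8 + 4 + 2, so 186^430 ≡ 169·486·81·496·279·165 ≡ 491 (mod 499)
430^2 = 184900 ≡ 270
430^4 ≡ 270^2 = 72900 ≡ 46
430^8 ≡ 46^2 = 2116 ≡ 120
430^16 ≡ 120^2 = 14400 ≡ 428
430^32 ≡ 428^2 = 183184 ≡ 51
430^64 ≡ 51^2 = 2601 ≡ 106
430^128 ≡ 106^2 = 11236 ≡ 258
172 = 128 + 32 + 8 + 4, so 430^172 ≡ 258·51·120·46 ≡ 215 (mod 499)
491·215 = 105565 ≡ 276 (mod 499)
74 ≠ 276, so verification fails.

no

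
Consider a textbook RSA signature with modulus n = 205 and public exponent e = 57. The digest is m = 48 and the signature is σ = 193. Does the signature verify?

σ^2 ≡ 193^2 = 37249 ≡ 144
σ^4 ≡ 144^2 = 20736 ≡ 31
σ^8 ≡ 31^2 = 961 ≡ 141
σ^16 ≡ 141^2 = 19881 ≡ 201
σ^32 ≡ 201^2 = 40401 ≡ 16
57 = 32 + 16 + 8 + 1, so σ^57 ≡ 16·201·141·193 ≡ 48 (mod 205)
Since 48 equals the digest 48, verification succeeds.

verifies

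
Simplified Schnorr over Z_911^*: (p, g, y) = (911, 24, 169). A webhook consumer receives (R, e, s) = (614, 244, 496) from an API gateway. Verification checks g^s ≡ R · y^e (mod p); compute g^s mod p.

571

24^2 = 576
24^4 ≡ 576^2 = 331776 ≡ 172
24^8 ≡ 172^2 = 29584 ≡ 432
24^16 ≡ 432^2 = 186624 ≡ 780
24^32 ≡ 780^2 = 608400 ≡ 763
24^64 ≡ 763^2 = 582169 ≡ 40
24^128 ≡ 40^2 = 1600 ≡ 689
24^256 ≡ 689^2 = 474721 ≡ 90
496 = 256 + 128 + 64 + 32 + 16, so 24^496 ≡ 90·689·40·763·780 ≡ 571 (mod 911)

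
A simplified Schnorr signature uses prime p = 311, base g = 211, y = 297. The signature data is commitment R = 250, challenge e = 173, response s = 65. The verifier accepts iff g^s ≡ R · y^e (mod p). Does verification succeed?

fails

g^s mod p:
211^2 = 44521 ≡ 48
211^4 ≡ 48^2 = 2304 ≡ 127
211^8 ≡ 127^2 = 16129 ≡ 268
211^16 ≡ 268^2 = 71824 ≡ 294
211^32 ≡ 294^2 = 86436 ≡ 289
211^64 ≡ 289^2 = 83521 ≡ 173
65 = 64 + 1, so 211^65 ≡ 173·211 ≡ 116 (mod 311)
R · y^e mod p:
297^2 = 88209 ≡ 196
297^4 ≡ 196^2 = 38416 ≡ 163
297^8 ≡ 163^2 = 26569 ≡ 134
297^16 ≡ 134^2 = 17956 ≡ 229
297^32 ≡ 229^2 = 52441 ≡ 193
297^64 ≡ 193^2 = 37249 ≡ 240
297^128 ≡ 240^2 = 57600 ≡ 65
173 = 128 + 32 + 8 + 4 + 1, so 297^173 ≡ 65·193·134·163·297 ≡ 211 (mod 311)
250·211 = 52750 ≡ 191 (mod 311)
116 ≠ 191; the check fails.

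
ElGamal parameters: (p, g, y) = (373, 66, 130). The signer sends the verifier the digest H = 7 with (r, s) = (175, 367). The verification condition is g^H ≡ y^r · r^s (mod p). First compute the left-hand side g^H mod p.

66^2 = 4356 ≡ 253
66^4 ≡ 253^2 = 64009 ≡ 226
7 = 4 + 2 + 1, so 66^7 ≡ 226·253·66 ≡ 107 (mod 373)

107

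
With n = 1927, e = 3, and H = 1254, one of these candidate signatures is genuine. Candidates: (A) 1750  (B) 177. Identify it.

Candidate A: Squares mod 1927: 1750^1≡1750, 1750^2≡497; 3 = 2 + 1, so 1750^3 ≡ 497·1750 ≡ 673 (mod 1927)
Candidate B: Squares mod 1927: 177^1≡177, 177^2≡497; 3 = 2 + 1, so 177^3 ≡ 497·177 ≡ 1254 (mod 1927)
  → matches H = 1254

B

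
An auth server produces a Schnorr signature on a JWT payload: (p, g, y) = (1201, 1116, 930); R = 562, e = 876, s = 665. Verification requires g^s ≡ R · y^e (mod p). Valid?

yes

g^s mod p:
1116^2 = 1245456 ≡ 19
1116^4 ≡ 19^2 = 361
1116^8 ≡ 361^2 = 130321 ≡ 613
1116^16 ≡ 613^2 = 375769 ≡ 1057
1116^32 ≡ 1057^2 = 1117249 ≡ 319
1116^64 ≡ 319^2 = 101761 ≡ 877
1116^128 ≡ 877^2 = 769129 ≡ 489
1116^256 ≡ 489^2 = 239121 ≡ 122
1116^512 ≡ 122^2 = 14884 ≡ 472
665 = 512 + 128 + 16 + 8 + 1, so 1116^665 ≡ 472·489·1057·613·1116 ≡ 83 (mod 1201)
R · y^e mod p:
930^2 = 864900 ≡ 180
930^4 ≡ 180^2 = 32400 ≡ 1174
930^8 ≡ 1174^2 = 1378276 ≡ 729
930^16 ≡ 729^2 = 531441 ≡ 599
930^32 ≡ 599^2 = 358801 ≡ 903
930^64 ≡ 903^2 = 815409 ≡ 1131
930^128 ≡ 1131^2 = 1279161 ≡ 96
930^256 ≡ 96^2 = 9216 ≡ 809
930^512 ≡ 809^2 = 654481 ≡ 1137
876 = 512 + 256 + 64 + 32 + 8 + 4, so 930^876 ≡ 1137·809·1131·903·729·1174 ≡ 263 (mod 1201)
562·263 = 147806 ≡ 83 (mod 1201)
83 ≡ 83 (mod 1201); signature holds.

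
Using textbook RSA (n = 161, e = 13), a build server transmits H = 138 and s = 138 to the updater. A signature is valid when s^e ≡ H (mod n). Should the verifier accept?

accept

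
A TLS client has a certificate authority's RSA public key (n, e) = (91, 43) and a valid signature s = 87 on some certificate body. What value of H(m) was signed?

87

s^2 ≡ 87^2 = 7569 ≡ 16
s^4 ≡ 16^2 = 256 ≡ 74
s^8 ≡ 74^2 = 5476 ≡ 16
s^16 ≡ 16^2 = 256 ≡ 74
s^32 ≡ 74^2 = 5476 ≡ 16
43 = 32 + 8 + 2 + 1, so s^43 ≡ 16·16·16·87 ≡ 87 (mod 91)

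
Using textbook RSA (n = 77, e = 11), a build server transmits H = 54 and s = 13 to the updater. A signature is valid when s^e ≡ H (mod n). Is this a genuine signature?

forged

s^2 ≡ 13^2 = 169 ≡ 15
s^4 ≡ 15^2 = 225 ≡ 71
s^8 ≡ 71^2 = 5041 ≡ 36
11 = 8 + 2 + 1, so s^11 ≡ 36·15·13 ≡ 13 (mod 77)
s^11 mod 77 = 13, but H = 54.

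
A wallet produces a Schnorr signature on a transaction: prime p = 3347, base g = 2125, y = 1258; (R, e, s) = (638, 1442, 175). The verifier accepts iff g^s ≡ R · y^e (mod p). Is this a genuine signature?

g^s mod p:
2125^2 = 4515625 ≡ 522
2125^4 ≡ 522^2 = 272484 ≡ 1377
2125^8 ≡ 1377^2 = 1896129 ≡ 1727
2125^16 ≡ 1727^2 = 2982529 ≡ 352
2125^32 ≡ 352^2 = 123904 ≡ 65
2125^64 ≡ 65^2 = 4225 ≡ 878
2125^128 ≡ 878^2 = 770884 ≡ 1074
175 = 128 + 32 + 8 + 4 + 2 + 1, so 2125^175 ≡ 1074·65·1727·1377·522·2125 ≡ 2964 (mod 3347)
R · y^e mod p:
1258^2 = 1582564 ≡ 2780
1258^4 ≡ 2780^2 = 7728400 ≡ 177
1258^8 ≡ 177^2 = 31329 ≡ 1206
1258^16 ≡ 1206^2 = 1454436 ≡ 1838
1258^32 ≡ 1838^2 = 3378244 ≡ 1121
1258^64 ≡ 1121^2 = 1256641 ≡ 1516
1258^128 ≡ 1516^2 = 2298256 ≡ 2214
1258^256 ≡ 2214^2 = 4901796 ≡ 1788
1258^512 ≡ 1788^2 = 3196944 ≡ 559
1258^1024 ≡ 559^2 = 312481 ≡ 1210
1442 = 1024 + 256 + 128 + 32 + 2, so 1258^1442 ≡ 1210·1788·2214·1121·2780 ≡ 2208 (mod 3347)
638·2208 = 1408704 ≡ 2964 (mod 3347)
2964 ≡ 2964 (mod 3347); signature holds.

genuine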